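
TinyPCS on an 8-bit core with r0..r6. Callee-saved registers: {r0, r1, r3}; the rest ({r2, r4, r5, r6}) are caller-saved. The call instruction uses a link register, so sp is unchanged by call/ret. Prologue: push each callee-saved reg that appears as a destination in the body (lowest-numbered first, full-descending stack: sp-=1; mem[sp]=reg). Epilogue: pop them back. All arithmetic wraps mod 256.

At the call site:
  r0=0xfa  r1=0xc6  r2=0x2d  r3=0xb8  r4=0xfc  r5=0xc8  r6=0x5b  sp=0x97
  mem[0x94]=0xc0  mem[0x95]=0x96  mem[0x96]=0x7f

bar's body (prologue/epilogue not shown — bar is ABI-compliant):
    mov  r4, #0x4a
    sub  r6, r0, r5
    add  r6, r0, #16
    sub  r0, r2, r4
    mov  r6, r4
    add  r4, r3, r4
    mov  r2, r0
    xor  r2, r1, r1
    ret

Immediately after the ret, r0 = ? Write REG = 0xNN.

REG = 0xfa

prologue: push r0 → mem[0x96]=0xfa, sp=0x96
body[0] mov  r4, #0x4a → r4=0x4a
body[1] sub  r6, r0, r5 → r6=0x32
body[2] add  r6, r0, #16 → r6=0x0a
body[3] sub  r0, r2, r4 → r0=0xe3
body[4] mov  r6, r4 → r6=0x4a
body[5] add  r4, r3, r4 → r4=0x02
body[6] mov  r2, r0 → r2=0xe3
body[7] xor  r2, r1, r1 → r2=0x00
epilogue: pop r0=0xfa, sp=0x97
r0 is callee-saved → restored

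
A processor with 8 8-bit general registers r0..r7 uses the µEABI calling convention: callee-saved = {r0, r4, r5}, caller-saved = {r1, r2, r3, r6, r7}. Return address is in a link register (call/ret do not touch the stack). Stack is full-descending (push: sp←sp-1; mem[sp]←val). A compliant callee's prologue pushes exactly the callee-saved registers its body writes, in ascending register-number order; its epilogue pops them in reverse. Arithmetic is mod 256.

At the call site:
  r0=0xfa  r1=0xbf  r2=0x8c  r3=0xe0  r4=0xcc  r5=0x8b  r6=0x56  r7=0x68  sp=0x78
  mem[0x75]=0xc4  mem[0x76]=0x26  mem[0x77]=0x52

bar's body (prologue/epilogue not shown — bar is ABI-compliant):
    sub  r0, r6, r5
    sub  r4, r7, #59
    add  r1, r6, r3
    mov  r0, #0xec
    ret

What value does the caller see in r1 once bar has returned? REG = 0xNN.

REG = 0x36

prologue: push r0 -> mem[0x77]=0xfa, sp=0x77
prologue: push r4 -> mem[0x76]=0xcc, sp=0x76
body[0] sub  r0, r6, r5 -> r0=0xcb
body[1] sub  r4, r7, #59 -> r4=0x2d
body[2] add  r1, r6, r3 -> r1=0x36
body[3] mov  r0, #0xec -> r0=0xec
epilogue: pop r4=0xcc, sp=0x77
epilogue: pop r0=0xfa, sp=0x78
r1 is caller-saved -> body value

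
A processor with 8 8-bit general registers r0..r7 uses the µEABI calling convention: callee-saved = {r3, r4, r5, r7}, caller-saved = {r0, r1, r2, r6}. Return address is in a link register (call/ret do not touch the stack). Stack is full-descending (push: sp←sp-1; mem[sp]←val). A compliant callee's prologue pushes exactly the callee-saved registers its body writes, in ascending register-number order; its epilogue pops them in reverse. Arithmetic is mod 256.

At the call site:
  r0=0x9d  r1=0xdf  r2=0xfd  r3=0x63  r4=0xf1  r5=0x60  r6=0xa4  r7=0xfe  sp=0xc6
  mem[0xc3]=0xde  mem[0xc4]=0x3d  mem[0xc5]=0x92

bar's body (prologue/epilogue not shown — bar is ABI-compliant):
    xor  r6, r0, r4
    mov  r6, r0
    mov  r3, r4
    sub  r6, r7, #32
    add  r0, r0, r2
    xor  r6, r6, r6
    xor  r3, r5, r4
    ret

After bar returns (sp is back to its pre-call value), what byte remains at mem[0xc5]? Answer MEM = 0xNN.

MEM = 0x63

prologue: push r3 → mem[0xc5]=0x63, sp=0xc5
body[0] xor  r6, r0, r4 → r6=0x6c
body[1] mov  r6, r0 → r6=0x9d
body[2] mov  r3, r4 → r3=0xf1
body[3] sub  r6, r7, #32 → r6=0xde
body[4] add  r0, r0, r2 → r0=0x9a
body[5] xor  r6, r6, r6 → r6=0x00
body[6] xor  r3, r5, r4 → r3=0x91
epilogue: pop r3=0x63, sp=0xc6
prologue pushed ['r3'] at ['0xc5']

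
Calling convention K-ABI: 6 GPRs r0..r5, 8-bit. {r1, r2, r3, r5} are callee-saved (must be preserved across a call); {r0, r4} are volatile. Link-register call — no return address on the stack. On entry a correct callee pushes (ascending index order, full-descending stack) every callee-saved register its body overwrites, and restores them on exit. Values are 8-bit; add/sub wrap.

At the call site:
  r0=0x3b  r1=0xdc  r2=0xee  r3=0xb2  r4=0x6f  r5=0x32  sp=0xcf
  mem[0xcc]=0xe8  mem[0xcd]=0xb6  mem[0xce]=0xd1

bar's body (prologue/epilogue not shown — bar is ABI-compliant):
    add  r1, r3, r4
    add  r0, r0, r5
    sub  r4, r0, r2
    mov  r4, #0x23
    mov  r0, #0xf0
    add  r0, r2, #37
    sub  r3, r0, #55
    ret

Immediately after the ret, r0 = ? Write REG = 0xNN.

prologue: push r1 → mem[0xce]=0xdc, sp=0xce
prologue: push r3 → mem[0xcd]=0xb2, sp=0xcd
body[0] add  r1, r3, r4 → r1=0x21
body[1] add  r0, r0, r5 → r0=0x6d
body[2] sub  r4, r0, r2 → r4=0x7f
body[3] mov  r4, #0x23 → r4=0x23
body[4] mov  r0, #0xf0 → r0=0xf0
body[5] add  r0, r2, #37 → r0=0x13
body[6] sub  r3, r0, #55 → r3=0xdc
epilogue: pop r3=0xb2, sp=0xce
epilogue: pop r1=0xdc, sp=0xcf
r0 is caller-saved → body value

REG = 0x13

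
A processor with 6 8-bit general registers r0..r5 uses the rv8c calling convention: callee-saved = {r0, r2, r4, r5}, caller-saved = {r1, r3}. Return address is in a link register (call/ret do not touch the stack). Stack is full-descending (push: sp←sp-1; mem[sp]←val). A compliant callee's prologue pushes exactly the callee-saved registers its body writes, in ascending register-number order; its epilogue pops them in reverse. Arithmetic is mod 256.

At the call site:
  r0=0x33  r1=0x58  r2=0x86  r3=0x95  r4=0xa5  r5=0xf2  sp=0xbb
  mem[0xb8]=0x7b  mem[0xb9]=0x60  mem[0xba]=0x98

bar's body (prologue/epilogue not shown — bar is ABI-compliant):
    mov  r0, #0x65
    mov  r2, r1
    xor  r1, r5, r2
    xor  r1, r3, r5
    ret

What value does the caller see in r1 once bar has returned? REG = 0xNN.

REG = 0x67

prologue: push r0 → mem[0xba]=0x33, sp=0xba
prologue: push r2 → mem[0xb9]=0x86, sp=0xb9
body[0] mov  r0, #0x65 → r0=0x65
body[1] mov  r2, r1 → r2=0x58
body[2] xor  r1, r5, r2 → r1=0xaa
body[3] xor  r1, r3, r5 → r1=0x67
epilogue: pop r2=0x86, sp=0xba
epilogue: pop r0=0x33, sp=0xbb
r1 is caller-saved → body value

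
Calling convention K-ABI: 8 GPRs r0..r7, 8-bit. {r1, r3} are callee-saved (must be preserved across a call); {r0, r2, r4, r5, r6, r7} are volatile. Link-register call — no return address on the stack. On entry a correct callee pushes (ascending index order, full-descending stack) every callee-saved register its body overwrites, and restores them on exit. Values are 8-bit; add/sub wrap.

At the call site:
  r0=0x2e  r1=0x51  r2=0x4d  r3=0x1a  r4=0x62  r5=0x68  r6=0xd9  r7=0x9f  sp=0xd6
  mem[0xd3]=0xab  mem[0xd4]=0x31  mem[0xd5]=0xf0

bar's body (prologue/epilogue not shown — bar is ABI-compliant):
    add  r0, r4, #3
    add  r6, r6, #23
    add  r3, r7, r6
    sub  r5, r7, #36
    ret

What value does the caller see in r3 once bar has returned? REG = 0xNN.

REG = 0x1a

prologue: push r3 -> mem[0xd5]=0x1a, sp=0xd5
body[0] add  r0, r4, #3 -> r0=0x65
body[1] add  r6, r6, #23 -> r6=0xf0
body[2] add  r3, r7, r6 -> r3=0x8f
body[3] sub  r5, r7, #36 -> r5=0x7b
epilogue: pop r3=0x1a, sp=0xd6
r3 is callee-saved -> restored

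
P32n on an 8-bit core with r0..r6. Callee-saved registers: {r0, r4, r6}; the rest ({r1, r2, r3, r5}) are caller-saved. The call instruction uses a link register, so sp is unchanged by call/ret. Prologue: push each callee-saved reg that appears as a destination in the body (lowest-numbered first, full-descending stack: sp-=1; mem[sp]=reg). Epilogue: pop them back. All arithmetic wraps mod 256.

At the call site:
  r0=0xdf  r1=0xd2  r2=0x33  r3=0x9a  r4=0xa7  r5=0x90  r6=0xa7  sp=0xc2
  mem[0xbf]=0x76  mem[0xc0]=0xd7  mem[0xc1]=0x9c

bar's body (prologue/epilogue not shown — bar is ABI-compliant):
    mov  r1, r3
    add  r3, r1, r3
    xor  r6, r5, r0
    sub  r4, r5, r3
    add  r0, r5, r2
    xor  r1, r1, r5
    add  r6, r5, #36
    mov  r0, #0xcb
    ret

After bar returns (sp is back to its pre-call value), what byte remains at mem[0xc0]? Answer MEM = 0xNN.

MEM = 0xa7

prologue: push r0 → mem[0xc1]=0xdf, sp=0xc1
prologue: push r4 → mem[0xc0]=0xa7, sp=0xc0
prologue: push r6 → mem[0xbf]=0xa7, sp=0xbf
body[0] mov  r1, r3 → r1=0x9a
body[1] add  r3, r1, r3 → r3=0x34
body[2] xor  r6, r5, r0 → r6=0x4f
body[3] sub  r4, r5, r3 → r4=0x5c
body[4] add  r0, r5, r2 → r0=0xc3
body[5] xor  r1, r1, r5 → r1=0x0a
body[6] add  r6, r5, #36 → r6=0xb4
body[7] mov  r0, #0xcb → r0=0xcb
epilogue: pop r6=0xa7, sp=0xc0
epilogue: pop r4=0xa7, sp=0xc1
epilogue: pop r0=0xdf, sp=0xc2
prologue pushed ['r0', 'r4', 'r6'] at ['0xc1', '0xc0', '0xbf']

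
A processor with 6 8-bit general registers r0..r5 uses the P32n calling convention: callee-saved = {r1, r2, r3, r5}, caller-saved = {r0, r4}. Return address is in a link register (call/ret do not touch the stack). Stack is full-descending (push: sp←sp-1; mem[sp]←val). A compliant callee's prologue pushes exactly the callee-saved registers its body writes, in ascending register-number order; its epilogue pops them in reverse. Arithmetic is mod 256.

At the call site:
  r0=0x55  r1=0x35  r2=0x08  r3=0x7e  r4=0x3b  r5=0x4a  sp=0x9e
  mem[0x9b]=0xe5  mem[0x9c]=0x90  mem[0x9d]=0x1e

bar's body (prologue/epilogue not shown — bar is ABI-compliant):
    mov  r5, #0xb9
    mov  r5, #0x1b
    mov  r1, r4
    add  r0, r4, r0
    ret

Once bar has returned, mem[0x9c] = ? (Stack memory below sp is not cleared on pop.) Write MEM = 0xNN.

prologue: push r1 -> mem[0x9d]=0x35, sp=0x9d
prologue: push r5 -> mem[0x9c]=0x4a, sp=0x9c
body[0] mov  r5, #0xb9 -> r5=0xb9
body[1] mov  r5, #0x1b -> r5=0x1b
body[2] mov  r1, r4 -> r1=0x3b
body[3] add  r0, r4, r0 -> r0=0x90
epilogue: pop r5=0x4a, sp=0x9d
epilogue: pop r1=0x35, sp=0x9e
prologue pushed ['r1', 'r5'] at ['0x9d', '0x9c']

MEM = 0x4a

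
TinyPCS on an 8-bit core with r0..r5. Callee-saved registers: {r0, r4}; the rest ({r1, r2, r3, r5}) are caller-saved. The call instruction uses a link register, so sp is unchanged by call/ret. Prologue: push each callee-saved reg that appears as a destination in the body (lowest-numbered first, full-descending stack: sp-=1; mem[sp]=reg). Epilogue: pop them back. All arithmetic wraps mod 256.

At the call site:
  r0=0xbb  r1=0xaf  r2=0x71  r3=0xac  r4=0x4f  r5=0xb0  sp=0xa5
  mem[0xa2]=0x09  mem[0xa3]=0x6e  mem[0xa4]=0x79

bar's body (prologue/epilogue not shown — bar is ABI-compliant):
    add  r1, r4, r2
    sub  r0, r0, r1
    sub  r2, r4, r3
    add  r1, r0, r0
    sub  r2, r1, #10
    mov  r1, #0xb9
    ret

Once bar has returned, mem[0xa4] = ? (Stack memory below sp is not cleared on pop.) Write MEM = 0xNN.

MEM = 0xbb

prologue: push r0 -> mem[0xa4]=0xbb, sp=0xa4
body[0] add  r1, r4, r2 -> r1=0xc0
body[1] sub  r0, r0, r1 -> r0=0xfb
body[2] sub  r2, r4, r3 -> r2=0xa3
body[3] add  r1, r0, r0 -> r1=0xf6
body[4] sub  r2, r1, #10 -> r2=0xec
body[5] mov  r1, #0xb9 -> r1=0xb9
epilogue: pop r0=0xbb, sp=0xa5
prologue pushed ['r0'] at ['0xa4']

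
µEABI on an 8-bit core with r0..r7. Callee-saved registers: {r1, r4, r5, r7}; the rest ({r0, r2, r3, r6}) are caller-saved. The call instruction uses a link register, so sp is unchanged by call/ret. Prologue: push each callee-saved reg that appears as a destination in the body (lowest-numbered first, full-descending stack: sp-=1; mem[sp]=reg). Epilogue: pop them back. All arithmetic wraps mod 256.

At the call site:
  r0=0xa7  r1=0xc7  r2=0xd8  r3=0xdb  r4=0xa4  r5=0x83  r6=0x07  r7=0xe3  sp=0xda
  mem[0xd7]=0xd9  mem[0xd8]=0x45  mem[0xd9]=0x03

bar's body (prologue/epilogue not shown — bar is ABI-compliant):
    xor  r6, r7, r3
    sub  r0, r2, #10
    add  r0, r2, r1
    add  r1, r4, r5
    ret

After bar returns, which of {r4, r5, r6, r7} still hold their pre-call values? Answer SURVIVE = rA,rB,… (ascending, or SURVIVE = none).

prologue: push r1 -> mem[0xd9]=0xc7, sp=0xd9
body[0] xor  r6, r7, r3 -> r6=0x38
body[1] sub  r0, r2, #10 -> r0=0xce
body[2] add  r0, r2, r1 -> r0=0x9f
body[3] add  r1, r4, r5 -> r1=0x27
epilogue: pop r1=0xc7, sp=0xda
r4: callee-saved, written=False
r5: callee-saved, written=False
r6: caller-saved, written=True
r7: callee-saved, written=False

SURVIVE = r4,r5,r7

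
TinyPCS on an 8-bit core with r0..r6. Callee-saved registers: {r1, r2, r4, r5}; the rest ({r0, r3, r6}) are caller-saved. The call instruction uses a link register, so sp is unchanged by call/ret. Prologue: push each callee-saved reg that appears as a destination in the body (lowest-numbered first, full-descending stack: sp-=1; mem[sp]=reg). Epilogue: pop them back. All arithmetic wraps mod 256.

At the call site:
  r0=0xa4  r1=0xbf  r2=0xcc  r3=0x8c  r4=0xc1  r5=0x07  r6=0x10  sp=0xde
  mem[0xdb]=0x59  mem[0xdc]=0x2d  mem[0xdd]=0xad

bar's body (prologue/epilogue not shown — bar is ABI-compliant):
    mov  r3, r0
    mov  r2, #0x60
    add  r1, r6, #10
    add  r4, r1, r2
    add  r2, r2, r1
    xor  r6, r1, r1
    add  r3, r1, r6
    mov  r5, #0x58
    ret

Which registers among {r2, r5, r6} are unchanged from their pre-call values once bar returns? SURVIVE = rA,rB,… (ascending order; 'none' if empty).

prologue: push r1 -> mem[0xdd]=0xbf, sp=0xdd
prologue: push r2 -> mem[0xdc]=0xcc, sp=0xdc
prologue: push r4 -> mem[0xdb]=0xc1, sp=0xdb
prologue: push r5 -> mem[0xda]=0x07, sp=0xda
body[0] mov  r3, r0 -> r3=0xa4
body[1] mov  r2, #0x60 -> r2=0x60
body[2] add  r1, r6, #10 -> r1=0x1a
body[3] add  r4, r1, r2 -> r4=0x7a
body[4] add  r2, r2, r1 -> r2=0x7a
body[5] xor  r6, r1, r1 -> r6=0x00
body[6] add  r3, r1, r6 -> r3=0x1a
body[7] mov  r5, #0x58 -> r5=0x58
epilogue: pop r5=0x07, sp=0xdb
epilogue: pop r4=0xc1, sp=0xdc
epilogue: pop r2=0xcc, sp=0xdd
epilogue: pop r1=0xbf, sp=0xde
r2: callee-saved, written=True
r5: callee-saved, written=True
r6: caller-saved, written=True

SURVIVE = r2,r5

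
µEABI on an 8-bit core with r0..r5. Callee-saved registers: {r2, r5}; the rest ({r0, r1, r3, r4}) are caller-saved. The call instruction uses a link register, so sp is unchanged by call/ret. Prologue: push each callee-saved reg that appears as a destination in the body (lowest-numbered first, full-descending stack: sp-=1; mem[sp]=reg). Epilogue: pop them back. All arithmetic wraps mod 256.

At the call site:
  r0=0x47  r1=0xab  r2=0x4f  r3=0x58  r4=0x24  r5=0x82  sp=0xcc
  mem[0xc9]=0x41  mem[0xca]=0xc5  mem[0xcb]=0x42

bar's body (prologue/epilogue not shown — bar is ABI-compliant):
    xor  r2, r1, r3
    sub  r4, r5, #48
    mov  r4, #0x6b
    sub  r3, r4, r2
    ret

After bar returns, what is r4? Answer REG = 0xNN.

REG = 0x6b

prologue: push r2 → mem[0xcb]=0x4f, sp=0xcb
body[0] xor  r2, r1, r3 → r2=0xf3
body[1] sub  r4, r5, #48 → r4=0x52
body[2] mov  r4, #0x6b → r4=0x6b
body[3] sub  r3, r4, r2 → r3=0x78
epilogue: pop r2=0x4f, sp=0xcc
r4 is caller-saved → body value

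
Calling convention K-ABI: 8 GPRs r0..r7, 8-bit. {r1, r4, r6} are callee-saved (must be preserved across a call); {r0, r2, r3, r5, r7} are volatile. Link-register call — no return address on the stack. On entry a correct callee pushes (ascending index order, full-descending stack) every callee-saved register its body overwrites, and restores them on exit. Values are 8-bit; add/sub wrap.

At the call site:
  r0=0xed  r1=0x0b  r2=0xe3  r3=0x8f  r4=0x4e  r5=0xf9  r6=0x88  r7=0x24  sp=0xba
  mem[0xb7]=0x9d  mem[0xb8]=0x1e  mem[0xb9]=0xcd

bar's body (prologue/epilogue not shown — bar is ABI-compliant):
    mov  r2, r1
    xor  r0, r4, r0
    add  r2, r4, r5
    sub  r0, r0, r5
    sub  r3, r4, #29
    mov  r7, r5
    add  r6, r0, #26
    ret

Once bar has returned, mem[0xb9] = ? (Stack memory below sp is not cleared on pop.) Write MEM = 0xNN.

MEM = 0x88

prologue: push r6 -> mem[0xb9]=0x88, sp=0xb9
body[0] mov  r2, r1 -> r2=0x0b
body[1] xor  r0, r4, r0 -> r0=0xa3
body[2] add  r2, r4, r5 -> r2=0x47
body[3] sub  r0, r0, r5 -> r0=0xaa
body[4] sub  r3, r4, #29 -> r3=0x31
body[5] mov  r7, r5 -> r7=0xf9
body[6] add  r6, r0, #26 -> r6=0xc4
epilogue: pop r6=0x88, sp=0xba
prologue pushed ['r6'] at ['0xb9']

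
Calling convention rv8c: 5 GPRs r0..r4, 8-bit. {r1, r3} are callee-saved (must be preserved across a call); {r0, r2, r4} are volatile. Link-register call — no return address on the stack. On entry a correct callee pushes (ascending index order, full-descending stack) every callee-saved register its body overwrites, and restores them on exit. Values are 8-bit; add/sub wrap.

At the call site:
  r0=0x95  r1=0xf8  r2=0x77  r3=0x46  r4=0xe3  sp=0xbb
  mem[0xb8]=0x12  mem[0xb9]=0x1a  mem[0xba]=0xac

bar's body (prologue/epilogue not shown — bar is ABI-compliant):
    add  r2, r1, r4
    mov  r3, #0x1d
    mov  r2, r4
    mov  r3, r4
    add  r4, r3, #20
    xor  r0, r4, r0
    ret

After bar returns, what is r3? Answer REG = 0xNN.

REG = 0x46

prologue: push r3 → mem[0xba]=0x46, sp=0xba
body[0] add  r2, r1, r4 → r2=0xdb
body[1] mov  r3, #0x1d → r3=0x1d
body[2] mov  r2, r4 → r2=0xe3
body[3] mov  r3, r4 → r3=0xe3
body[4] add  r4, r3, #20 → r4=0xf7
body[5] xor  r0, r4, r0 → r0=0x62
epilogue: pop r3=0x46, sp=0xbb
r3 is callee-saved → restored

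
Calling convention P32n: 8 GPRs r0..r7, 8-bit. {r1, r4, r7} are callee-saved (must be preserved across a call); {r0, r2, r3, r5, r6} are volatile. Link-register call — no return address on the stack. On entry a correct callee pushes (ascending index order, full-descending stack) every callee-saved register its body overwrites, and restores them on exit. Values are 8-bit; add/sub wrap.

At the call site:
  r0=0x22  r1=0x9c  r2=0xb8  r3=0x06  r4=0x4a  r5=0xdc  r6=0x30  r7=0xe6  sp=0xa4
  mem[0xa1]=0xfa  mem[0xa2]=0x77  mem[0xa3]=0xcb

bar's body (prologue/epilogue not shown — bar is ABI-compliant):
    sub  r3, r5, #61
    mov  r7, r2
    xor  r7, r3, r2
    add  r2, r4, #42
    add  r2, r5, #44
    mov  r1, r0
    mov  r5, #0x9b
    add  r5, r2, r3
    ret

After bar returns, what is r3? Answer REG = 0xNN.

prologue: push r1 → mem[0xa3]=0x9c, sp=0xa3
prologue: push r7 → mem[0xa2]=0xe6, sp=0xa2
body[0] sub  r3, r5, #61 → r3=0x9f
body[1] mov  r7, r2 → r7=0xb8
body[2] xor  r7, r3, r2 → r7=0x27
body[3] add  r2, r4, #42 → r2=0x74
body[4] add  r2, r5, #44 → r2=0x08
body[5] mov  r1, r0 → r1=0x22
body[6] mov  r5, #0x9b → r5=0x9b
body[7] add  r5, r2, r3 → r5=0xa7
epilogue: pop r7=0xe6, sp=0xa3
epilogue: pop r1=0x9c, sp=0xa4
r3 is caller-saved → body value

REG = 0x9f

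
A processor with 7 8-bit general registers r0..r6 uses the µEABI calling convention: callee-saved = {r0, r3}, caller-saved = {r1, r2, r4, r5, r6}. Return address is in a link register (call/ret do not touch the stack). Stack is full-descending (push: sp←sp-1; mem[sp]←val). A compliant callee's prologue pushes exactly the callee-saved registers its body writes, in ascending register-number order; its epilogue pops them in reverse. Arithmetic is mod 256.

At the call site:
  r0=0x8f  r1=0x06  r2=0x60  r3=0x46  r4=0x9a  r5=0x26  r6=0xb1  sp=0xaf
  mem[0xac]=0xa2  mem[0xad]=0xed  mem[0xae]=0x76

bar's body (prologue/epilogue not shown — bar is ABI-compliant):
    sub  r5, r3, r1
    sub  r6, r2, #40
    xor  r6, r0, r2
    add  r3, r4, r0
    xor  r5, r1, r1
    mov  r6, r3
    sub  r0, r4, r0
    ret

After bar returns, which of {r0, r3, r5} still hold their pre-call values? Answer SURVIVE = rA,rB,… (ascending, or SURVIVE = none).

prologue: push r0 -> mem[0xae]=0x8f, sp=0xae
prologue: push r3 -> mem[0xad]=0x46, sp=0xad
body[0] sub  r5, r3, r1 -> r5=0x40
body[1] sub  r6, r2, #40 -> r6=0x38
body[2] xor  r6, r0, r2 -> r6=0xef
body[3] add  r3, r4, r0 -> r3=0x29
body[4] xor  r5, r1, r1 -> r5=0x00
body[5] mov  r6, r3 -> r6=0x29
body[6] sub  r0, r4, r0 -> r0=0x0b
epilogue: pop r3=0x46, sp=0xae
epilogue: pop r0=0x8f, sp=0xaf
r0: callee-saved, written=True
r3: callee-saved, written=True
r5: caller-saved, written=True

SURVIVE = r0,r3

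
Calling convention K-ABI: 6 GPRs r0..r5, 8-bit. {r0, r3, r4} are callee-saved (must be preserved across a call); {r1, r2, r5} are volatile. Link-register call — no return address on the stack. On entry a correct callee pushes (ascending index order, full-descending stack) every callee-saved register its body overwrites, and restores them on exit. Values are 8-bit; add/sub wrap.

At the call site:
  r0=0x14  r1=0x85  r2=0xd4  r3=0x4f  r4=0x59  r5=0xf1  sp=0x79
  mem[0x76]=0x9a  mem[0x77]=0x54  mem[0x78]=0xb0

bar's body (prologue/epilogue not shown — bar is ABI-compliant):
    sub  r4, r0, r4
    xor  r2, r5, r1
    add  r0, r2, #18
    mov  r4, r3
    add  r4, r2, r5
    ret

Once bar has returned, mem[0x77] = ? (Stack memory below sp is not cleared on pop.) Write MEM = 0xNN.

prologue: push r0 → mem[0x78]=0x14, sp=0x78
prologue: push r4 → mem[0x77]=0x59, sp=0x77
body[0] sub  r4, r0, r4 → r4=0xbb
body[1] xor  r2, r5, r1 → r2=0x74
body[2] add  r0, r2, #18 → r0=0x86
body[3] mov  r4, r3 → r4=0x4f
body[4] add  r4, r2, r5 → r4=0x65
epilogue: pop r4=0x59, sp=0x78
epilogue: pop r0=0x14, sp=0x79
prologue pushed ['r0', 'r4'] at ['0x78', '0x77']

MEM = 0x59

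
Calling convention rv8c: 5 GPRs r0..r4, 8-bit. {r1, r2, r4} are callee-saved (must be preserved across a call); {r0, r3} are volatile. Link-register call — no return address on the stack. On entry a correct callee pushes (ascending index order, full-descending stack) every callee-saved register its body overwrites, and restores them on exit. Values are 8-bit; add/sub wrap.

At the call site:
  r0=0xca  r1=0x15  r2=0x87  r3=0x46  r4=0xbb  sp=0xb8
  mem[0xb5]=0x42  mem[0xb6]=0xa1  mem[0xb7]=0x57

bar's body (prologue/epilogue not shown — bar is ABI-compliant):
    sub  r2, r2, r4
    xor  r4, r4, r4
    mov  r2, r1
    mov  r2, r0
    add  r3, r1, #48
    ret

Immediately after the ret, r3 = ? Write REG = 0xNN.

REG = 0x45

prologue: push r2 → mem[0xb7]=0x87, sp=0xb7
prologue: push r4 → mem[0xb6]=0xbb, sp=0xb6
body[0] sub  r2, r2, r4 → r2=0xcc
body[1] xor  r4, r4, r4 → r4=0x00
body[2] mov  r2, r1 → r2=0x15
body[3] mov  r2, r0 → r2=0xca
body[4] add  r3, r1, #48 → r3=0x45
epilogue: pop r4=0xbb, sp=0xb7
epilogue: pop r2=0x87, sp=0xb8
r3 is caller-saved → body value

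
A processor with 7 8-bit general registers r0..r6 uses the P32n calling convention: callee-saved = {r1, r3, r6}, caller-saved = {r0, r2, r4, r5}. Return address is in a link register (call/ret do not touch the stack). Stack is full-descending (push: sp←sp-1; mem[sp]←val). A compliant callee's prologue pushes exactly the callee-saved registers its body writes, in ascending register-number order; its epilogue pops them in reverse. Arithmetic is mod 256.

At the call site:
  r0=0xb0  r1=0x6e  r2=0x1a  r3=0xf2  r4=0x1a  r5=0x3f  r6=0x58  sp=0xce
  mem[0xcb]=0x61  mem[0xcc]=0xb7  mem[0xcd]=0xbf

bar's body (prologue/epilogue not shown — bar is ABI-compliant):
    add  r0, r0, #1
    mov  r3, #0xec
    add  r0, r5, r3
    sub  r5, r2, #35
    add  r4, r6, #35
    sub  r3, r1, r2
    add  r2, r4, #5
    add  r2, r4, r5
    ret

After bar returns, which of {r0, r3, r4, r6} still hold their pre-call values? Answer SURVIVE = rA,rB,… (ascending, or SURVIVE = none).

SURVIVE = r3,r6

prologue: push r3 → mem[0xcd]=0xf2, sp=0xcd
body[0] add  r0, r0, #1 → r0=0xb1
body[1] mov  r3, #0xec → r3=0xec
body[2] add  r0, r5, r3 → r0=0x2b
body[3] sub  r5, r2, #35 → r5=0xf7
body[4] add  r4, r6, #35 → r4=0x7b
body[5] sub  r3, r1, r2 → r3=0x54
body[6] add  r2, r4, #5 → r2=0x80
body[7] add  r2, r4, r5 → r2=0x72
epilogue: pop r3=0xf2, sp=0xce
r0: caller-saved, written=True
r3: callee-saved, written=True
r4: caller-saved, written=True
r6: callee-saved, written=False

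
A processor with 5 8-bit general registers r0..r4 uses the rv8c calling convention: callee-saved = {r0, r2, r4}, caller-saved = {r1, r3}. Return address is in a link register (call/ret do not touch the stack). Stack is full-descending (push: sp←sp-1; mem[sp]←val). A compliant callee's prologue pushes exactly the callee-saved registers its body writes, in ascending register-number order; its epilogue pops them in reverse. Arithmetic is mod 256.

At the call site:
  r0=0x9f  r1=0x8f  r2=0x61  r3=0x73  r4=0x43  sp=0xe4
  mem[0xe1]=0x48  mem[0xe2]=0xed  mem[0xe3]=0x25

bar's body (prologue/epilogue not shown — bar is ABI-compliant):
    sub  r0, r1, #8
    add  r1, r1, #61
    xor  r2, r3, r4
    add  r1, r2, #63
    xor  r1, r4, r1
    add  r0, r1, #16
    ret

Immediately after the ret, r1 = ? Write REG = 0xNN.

REG = 0x2c

prologue: push r0 → mem[0xe3]=0x9f, sp=0xe3
prologue: push r2 → mem[0xe2]=0x61, sp=0xe2
body[0] sub  r0, r1, #8 → r0=0x87
body[1] add  r1, r1, #61 → r1=0xcc
body[2] xor  r2, r3, r4 → r2=0x30
body[3] add  r1, r2, #63 → r1=0x6f
body[4] xor  r1, r4, r1 → r1=0x2c
body[5] add  r0, r1, #16 → r0=0x3c
epilogue: pop r2=0x61, sp=0xe3
epilogue: pop r0=0x9f, sp=0xe4
r1 is caller-saved → body value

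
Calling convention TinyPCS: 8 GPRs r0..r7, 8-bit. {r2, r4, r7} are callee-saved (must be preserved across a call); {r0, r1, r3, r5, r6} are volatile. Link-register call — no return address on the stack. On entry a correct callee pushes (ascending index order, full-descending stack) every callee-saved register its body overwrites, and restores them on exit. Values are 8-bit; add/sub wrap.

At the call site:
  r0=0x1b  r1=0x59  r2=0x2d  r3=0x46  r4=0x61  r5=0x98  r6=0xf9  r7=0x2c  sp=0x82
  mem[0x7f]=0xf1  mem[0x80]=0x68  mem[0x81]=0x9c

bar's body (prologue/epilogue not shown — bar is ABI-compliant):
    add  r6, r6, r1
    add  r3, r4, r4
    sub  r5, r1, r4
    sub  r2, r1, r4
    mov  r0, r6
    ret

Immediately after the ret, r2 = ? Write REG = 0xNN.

prologue: push r2 → mem[0x81]=0x2d, sp=0x81
body[0] add  r6, r6, r1 → r6=0x52
body[1] add  r3, r4, r4 → r3=0xc2
body[2] sub  r5, r1, r4 → r5=0xf8
body[3] sub  r2, r1, r4 → r2=0xf8
body[4] mov  r0, r6 → r0=0x52
epilogue: pop r2=0x2d, sp=0x82
r2 is callee-saved → restored

REG = 0x2d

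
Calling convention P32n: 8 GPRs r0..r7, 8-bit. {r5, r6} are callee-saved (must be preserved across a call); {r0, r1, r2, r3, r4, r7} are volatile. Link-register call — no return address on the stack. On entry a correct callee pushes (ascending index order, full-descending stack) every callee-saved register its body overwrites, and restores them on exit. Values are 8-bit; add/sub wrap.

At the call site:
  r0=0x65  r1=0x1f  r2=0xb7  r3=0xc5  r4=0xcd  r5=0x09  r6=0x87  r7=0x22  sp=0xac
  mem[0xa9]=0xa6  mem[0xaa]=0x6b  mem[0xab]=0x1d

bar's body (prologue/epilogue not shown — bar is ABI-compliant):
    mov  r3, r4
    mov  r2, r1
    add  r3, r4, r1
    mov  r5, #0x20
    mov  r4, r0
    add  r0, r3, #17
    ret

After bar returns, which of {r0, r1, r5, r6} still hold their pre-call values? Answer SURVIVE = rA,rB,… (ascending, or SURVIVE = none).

SURVIVE = r1,r5,r6

prologue: push r5 -> mem[0xab]=0x09, sp=0xab
body[0] mov  r3, r4 -> r3=0xcd
body[1] mov  r2, r1 -> r2=0x1f
body[2] add  r3, r4, r1 -> r3=0xec
body[3] mov  r5, #0x20 -> r5=0x20
body[4] mov  r4, r0 -> r4=0x65
body[5] add  r0, r3, #17 -> r0=0xfd
epilogue: pop r5=0x09, sp=0xac
r0: caller-saved, written=True
r1: caller-saved, written=False
r5: callee-saved, written=True
r6: callee-saved, written=False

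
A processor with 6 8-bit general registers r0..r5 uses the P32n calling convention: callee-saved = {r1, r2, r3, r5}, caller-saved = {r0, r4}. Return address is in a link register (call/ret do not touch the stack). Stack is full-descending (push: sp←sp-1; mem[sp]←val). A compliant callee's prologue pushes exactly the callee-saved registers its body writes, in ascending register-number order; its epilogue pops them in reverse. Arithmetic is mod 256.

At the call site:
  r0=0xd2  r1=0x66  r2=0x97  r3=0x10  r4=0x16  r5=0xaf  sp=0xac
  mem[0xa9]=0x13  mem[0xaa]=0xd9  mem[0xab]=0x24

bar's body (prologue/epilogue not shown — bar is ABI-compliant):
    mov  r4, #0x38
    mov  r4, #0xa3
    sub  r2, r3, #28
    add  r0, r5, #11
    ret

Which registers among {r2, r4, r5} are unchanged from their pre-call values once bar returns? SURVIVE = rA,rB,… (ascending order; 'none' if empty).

SURVIVE = r2,r5

prologue: push r2 → mem[0xab]=0x97, sp=0xab
body[0] mov  r4, #0x38 → r4=0x38
body[1] mov  r4, #0xa3 → r4=0xa3
body[2] sub  r2, r3, #28 → r2=0xf4
body[3] add  r0, r5, #11 → r0=0xba
epilogue: pop r2=0x97, sp=0xac
r2: callee-saved, written=True
r4: caller-saved, written=True
r5: callee-saved, written=False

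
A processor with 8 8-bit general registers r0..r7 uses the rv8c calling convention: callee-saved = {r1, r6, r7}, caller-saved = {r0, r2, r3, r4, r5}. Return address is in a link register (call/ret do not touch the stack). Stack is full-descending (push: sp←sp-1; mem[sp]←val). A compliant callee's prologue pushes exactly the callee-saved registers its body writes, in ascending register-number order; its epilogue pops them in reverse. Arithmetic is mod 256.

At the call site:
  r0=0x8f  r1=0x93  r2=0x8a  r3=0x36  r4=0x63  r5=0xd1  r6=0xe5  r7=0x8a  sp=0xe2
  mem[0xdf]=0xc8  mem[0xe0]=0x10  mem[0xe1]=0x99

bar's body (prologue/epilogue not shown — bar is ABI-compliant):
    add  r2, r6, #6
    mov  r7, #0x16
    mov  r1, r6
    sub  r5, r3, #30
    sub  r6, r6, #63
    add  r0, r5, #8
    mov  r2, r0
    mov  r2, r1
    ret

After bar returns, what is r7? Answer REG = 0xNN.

prologue: push r1 → mem[0xe1]=0x93, sp=0xe1
prologue: push r6 → mem[0xe0]=0xe5, sp=0xe0
prologue: push r7 → mem[0xdf]=0x8a, sp=0xdf
body[0] add  r2, r6, #6 → r2=0xeb
body[1] mov  r7, #0x16 → r7=0x16
body[2] mov  r1, r6 → r1=0xe5
body[3] sub  r5, r3, #30 → r5=0x18
body[4] sub  r6, r6, #63 → r6=0xa6
body[5] add  r0, r5, #8 → r0=0x20
body[6] mov  r2, r0 → r2=0x20
body[7] mov  r2, r1 → r2=0xe5
epilogue: pop r7=0x8a, sp=0xe0
epilogue: pop r6=0xe5, sp=0xe1
epilogue: pop r1=0x93, sp=0xe2
r7 is callee-saved → restored

REG = 0x8a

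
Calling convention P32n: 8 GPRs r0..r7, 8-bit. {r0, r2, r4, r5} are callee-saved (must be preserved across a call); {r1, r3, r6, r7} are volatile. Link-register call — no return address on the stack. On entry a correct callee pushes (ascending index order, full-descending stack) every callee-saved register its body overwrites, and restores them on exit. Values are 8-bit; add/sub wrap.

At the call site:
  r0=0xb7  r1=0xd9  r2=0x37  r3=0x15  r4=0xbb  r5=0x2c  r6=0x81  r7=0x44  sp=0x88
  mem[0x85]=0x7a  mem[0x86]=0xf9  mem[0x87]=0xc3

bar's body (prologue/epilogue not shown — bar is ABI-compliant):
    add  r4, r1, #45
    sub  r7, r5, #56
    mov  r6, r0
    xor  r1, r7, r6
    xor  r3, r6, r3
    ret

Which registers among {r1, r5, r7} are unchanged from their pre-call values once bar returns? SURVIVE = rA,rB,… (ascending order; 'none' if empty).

prologue: push r4 -> mem[0x87]=0xbb, sp=0x87
body[0] add  r4, r1, #45 -> r4=0x06
body[1] sub  r7, r5, #56 -> r7=0xf4
body[2] mov  r6, r0 -> r6=0xb7
body[3] xor  r1, r7, r6 -> r1=0x43
body[4] xor  r3, r6, r3 -> r3=0xa2
epilogue: pop r4=0xbb, sp=0x88
r1: caller-saved, written=True
r5: callee-saved, written=False
r7: caller-saved, written=True

SURVIVE = r5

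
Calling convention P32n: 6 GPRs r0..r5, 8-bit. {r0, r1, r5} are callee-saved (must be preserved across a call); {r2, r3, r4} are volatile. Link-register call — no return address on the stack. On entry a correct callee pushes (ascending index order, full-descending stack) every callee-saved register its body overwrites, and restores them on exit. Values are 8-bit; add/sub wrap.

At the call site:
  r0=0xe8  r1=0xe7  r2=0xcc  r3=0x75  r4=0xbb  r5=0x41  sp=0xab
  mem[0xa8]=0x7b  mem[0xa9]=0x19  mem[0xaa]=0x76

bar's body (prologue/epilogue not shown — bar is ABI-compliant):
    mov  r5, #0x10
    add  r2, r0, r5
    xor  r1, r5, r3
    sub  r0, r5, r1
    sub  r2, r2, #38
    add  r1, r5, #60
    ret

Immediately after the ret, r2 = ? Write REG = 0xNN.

prologue: push r0 -> mem[0xaa]=0xe8, sp=0xaa
prologue: push r1 -> mem[0xa9]=0xe7, sp=0xa9
prologue: push r5 -> mem[0xa8]=0x41, sp=0xa8
body[0] mov  r5, #0x10 -> r5=0x10
body[1] add  r2, r0, r5 -> r2=0xf8
body[2] xor  r1, r5, r3 -> r1=0x65
body[3] sub  r0, r5, r1 -> r0=0xab
body[4] sub  r2, r2, #38 -> r2=0xd2
body[5] add  r1, r5, #60 -> r1=0x4c
epilogue: pop r5=0x41, sp=0xa9
epilogue: pop r1=0xe7, sp=0xaa
epilogue: pop r0=0xe8, sp=0xab
r2 is caller-saved -> body value

REG = 0xd2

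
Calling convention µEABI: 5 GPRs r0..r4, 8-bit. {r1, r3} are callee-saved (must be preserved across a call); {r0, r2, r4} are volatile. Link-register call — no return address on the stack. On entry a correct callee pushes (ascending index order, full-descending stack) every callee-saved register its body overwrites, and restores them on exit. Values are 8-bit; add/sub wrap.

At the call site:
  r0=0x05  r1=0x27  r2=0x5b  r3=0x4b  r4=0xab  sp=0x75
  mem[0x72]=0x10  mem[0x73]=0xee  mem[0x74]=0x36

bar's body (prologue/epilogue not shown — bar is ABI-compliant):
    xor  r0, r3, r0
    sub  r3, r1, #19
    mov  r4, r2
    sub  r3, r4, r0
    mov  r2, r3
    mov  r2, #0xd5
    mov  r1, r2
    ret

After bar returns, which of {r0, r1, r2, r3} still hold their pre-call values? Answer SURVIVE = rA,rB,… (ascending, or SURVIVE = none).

SURVIVE = r1,r3

prologue: push r1 -> mem[0x74]=0x27, sp=0x74
prologue: push r3 -> mem[0x73]=0x4b, sp=0x73
body[0] xor  r0, r3, r0 -> r0=0x4e
body[1] sub  r3, r1, #19 -> r3=0x14
body[2] mov  r4, r2 -> r4=0x5b
body[3] sub  r3, r4, r0 -> r3=0x0d
body[4] mov  r2, r3 -> r2=0x0d
body[5] mov  r2, #0xd5 -> r2=0xd5
body[6] mov  r1, r2 -> r1=0xd5
epilogue: pop r3=0x4b, sp=0x74
epilogue: pop r1=0x27, sp=0x75
r0: caller-saved, written=True
r1: callee-saved, written=True
r2: caller-saved, written=True
r3: callee-saved, written=True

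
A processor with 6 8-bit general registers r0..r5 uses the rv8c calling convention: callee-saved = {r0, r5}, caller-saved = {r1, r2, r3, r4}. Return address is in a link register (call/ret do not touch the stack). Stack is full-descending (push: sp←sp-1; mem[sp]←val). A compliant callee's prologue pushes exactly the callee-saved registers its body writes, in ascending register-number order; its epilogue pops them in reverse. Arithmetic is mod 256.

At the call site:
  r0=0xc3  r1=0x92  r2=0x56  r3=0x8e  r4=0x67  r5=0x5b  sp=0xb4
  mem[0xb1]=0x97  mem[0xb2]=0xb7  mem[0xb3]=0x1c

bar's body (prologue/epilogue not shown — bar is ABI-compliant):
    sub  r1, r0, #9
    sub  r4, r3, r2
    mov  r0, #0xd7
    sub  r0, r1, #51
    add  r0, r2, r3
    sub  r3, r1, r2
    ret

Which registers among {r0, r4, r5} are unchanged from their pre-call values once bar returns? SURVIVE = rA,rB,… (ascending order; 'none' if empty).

SURVIVE = r0,r5

prologue: push r0 → mem[0xb3]=0xc3, sp=0xb3
body[0] sub  r1, r0, #9 → r1=0xba
body[1] sub  r4, r3, r2 → r4=0x38
body[2] mov  r0, #0xd7 → r0=0xd7
body[3] sub  r0, r1, #51 → r0=0x87
body[4] add  r0, r2, r3 → r0=0xe4
body[5] sub  r3, r1, r2 → r3=0x64
epilogue: pop r0=0xc3, sp=0xb4
r0: callee-saved, written=True
r4: caller-saved, written=True
r5: callee-saved, written=False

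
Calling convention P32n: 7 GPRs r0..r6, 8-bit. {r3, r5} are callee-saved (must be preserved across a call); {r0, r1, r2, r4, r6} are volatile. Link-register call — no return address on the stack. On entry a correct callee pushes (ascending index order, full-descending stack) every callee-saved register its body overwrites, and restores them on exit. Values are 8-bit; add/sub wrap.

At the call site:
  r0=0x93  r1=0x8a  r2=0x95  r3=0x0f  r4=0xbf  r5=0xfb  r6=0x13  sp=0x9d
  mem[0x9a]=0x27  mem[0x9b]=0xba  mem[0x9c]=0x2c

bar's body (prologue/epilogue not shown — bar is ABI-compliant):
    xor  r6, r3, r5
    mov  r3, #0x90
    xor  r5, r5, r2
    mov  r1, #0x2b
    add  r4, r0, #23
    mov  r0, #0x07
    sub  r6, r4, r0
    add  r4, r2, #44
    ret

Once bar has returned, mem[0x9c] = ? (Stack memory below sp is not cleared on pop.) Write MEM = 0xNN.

MEM = 0x0f

prologue: push r3 → mem[0x9c]=0x0f, sp=0x9c
prologue: push r5 → mem[0x9b]=0xfb, sp=0x9b
body[0] xor  r6, r3, r5 → r6=0xf4
body[1] mov  r3, #0x90 → r3=0x90
body[2] xor  r5, r5, r2 → r5=0x6e
body[3] mov  r1, #0x2b → r1=0x2b
body[4] add  r4, r0, #23 → r4=0xaa
body[5] mov  r0, #0x07 → r0=0x07
body[6] sub  r6, r4, r0 → r6=0xa3
body[7] add  r4, r2, #44 → r4=0xc1
epilogue: pop r5=0xfb, sp=0x9c
epilogue: pop r3=0x0f, sp=0x9d
prologue pushed ['r3', 'r5'] at ['0x9c', '0x9b']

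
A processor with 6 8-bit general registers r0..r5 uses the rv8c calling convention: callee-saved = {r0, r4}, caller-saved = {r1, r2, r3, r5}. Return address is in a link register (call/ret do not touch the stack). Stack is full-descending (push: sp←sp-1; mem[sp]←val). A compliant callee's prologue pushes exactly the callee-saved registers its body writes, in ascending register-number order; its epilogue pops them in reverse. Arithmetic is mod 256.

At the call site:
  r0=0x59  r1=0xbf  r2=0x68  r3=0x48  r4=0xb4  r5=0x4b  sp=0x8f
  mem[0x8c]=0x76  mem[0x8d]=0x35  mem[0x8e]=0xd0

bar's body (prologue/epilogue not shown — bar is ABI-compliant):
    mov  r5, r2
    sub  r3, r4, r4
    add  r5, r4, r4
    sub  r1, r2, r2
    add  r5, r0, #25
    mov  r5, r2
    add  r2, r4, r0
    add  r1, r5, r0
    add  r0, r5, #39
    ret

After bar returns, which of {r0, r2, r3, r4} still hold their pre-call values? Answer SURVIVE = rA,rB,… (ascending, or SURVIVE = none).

SURVIVE = r0,r4

prologue: push r0 -> mem[0x8e]=0x59, sp=0x8e
body[0] mov  r5, r2 -> r5=0x68
body[1] sub  r3, r4, r4 -> r3=0x00
body[2] add  r5, r4, r4 -> r5=0x68
body[3] sub  r1, r2, r2 -> r1=0x00
body[4] add  r5, r0, #25 -> r5=0x72
body[5] mov  r5, r2 -> r5=0x68
body[6] add  r2, r4, r0 -> r2=0x0d
body[7] add  r1, r5, r0 -> r1=0xc1
body[8] add  r0, r5, #39 -> r0=0x8f
epilogue: pop r0=0x59, sp=0x8f
r0: callee-saved, written=True
r2: caller-saved, written=True
r3: caller-saved, written=True
r4: callee-saved, written=False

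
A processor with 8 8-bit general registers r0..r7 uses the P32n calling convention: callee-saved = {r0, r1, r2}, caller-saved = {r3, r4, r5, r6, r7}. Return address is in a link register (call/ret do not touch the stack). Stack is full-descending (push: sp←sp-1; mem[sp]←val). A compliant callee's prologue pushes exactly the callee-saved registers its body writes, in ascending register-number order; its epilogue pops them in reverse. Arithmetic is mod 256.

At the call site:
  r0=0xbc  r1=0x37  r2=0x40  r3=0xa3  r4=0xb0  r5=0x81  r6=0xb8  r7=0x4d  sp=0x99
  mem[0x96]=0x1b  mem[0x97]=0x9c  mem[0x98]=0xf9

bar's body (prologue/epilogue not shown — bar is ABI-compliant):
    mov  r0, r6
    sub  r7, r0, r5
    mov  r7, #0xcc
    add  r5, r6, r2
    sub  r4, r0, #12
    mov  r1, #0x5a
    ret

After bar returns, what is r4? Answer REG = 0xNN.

prologue: push r0 → mem[0x98]=0xbc, sp=0x98
prologue: push r1 → mem[0x97]=0x37, sp=0x97
body[0] mov  r0, r6 → r0=0xb8
body[1] sub  r7, r0, r5 → r7=0x37
body[2] mov  r7, #0xcc → r7=0xcc
body[3] add  r5, r6, r2 → r5=0xf8
body[4] sub  r4, r0, #12 → r4=0xac
body[5] mov  r1, #0x5a → r1=0x5a
epilogue: pop r1=0x37, sp=0x98
epilogue: pop r0=0xbc, sp=0x99
r4 is caller-saved → body value

REG = 0xac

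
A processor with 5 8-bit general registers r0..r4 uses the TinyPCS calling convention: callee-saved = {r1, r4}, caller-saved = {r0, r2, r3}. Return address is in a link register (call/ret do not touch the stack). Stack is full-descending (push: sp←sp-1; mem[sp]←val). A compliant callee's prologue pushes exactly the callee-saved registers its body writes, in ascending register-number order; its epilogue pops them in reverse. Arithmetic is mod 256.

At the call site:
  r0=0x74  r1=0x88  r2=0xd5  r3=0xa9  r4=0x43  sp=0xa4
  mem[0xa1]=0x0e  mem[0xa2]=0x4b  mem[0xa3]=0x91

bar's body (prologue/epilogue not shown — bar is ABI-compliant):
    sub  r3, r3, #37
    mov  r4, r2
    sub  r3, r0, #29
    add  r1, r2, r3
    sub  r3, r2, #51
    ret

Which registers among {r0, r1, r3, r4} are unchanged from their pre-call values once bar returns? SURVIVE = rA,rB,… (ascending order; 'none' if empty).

prologue: push r1 -> mem[0xa3]=0x88, sp=0xa3
prologue: push r4 -> mem[0xa2]=0x43, sp=0xa2
body[0] sub  r3, r3, #37 -> r3=0x84
body[1] mov  r4, r2 -> r4=0xd5
body[2] sub  r3, r0, #29 -> r3=0x57
body[3] add  r1, r2, r3 -> r1=0x2c
body[4] sub  r3, r2, #51 -> r3=0xa2
epilogue: pop r4=0x43, sp=0xa3
epilogue: pop r1=0x88, sp=0xa4
r0: caller-saved, written=False
r1: callee-saved, written=True
r3: caller-saved, written=True
r4: callee-saved, written=True

SURVIVE = r0,r1,r4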